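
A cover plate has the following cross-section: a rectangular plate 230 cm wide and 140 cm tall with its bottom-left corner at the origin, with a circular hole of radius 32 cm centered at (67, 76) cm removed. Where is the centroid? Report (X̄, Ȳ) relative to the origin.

Part | A | x̄ᵢ | ȳᵢ | A·x̄ᵢ | A·ȳᵢ
plate | 32200.00 | 115.00 | 70.00 | 3703000.00 | 2254000.00
hole | -3216.99 | 67.00 | 76.00 | -215538.39 | -244491.31
Σ | 28983.01 |  |  | 3487461.61 | 2009508.69
X̄ = 3487461.61 / 28983.01 = 120.33 cm
Ȳ = 2009508.69 / 28983.01 = 69.33 cm

X̄ = 120.33 cm, Ȳ = 69.33 cm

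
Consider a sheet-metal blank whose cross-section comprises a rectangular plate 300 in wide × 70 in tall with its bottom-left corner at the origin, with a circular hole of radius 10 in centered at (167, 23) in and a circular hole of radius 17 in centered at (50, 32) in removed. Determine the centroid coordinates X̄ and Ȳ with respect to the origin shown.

plate: A = 300 × 70 = 21000.00, centroid at (150.00, 35.00).
hole 1: A = −π·10² = -314.16, centroid at (167.00, 23.00).
hole 2: A = −π·17² = -907.92, centroid at (50.00, 32.00).
ΣA = 19777.92 in², ΣAX̄ = 3052139.39 in³, ΣAȲ = 698720.89 in³.
X̄ = 3052139.39/19777.92 = 154.32 in; Ȳ = 698720.89/19777.92 = 35.33 in.

X̄ = 154.32 in, Ȳ = 35.33 in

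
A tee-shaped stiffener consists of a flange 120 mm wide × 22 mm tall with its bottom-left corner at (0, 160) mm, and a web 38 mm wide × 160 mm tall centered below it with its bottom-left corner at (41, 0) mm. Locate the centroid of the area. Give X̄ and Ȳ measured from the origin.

web: A = 38 × 160 = 6080.00, centroid at (60.00, 80.00).
flange: A = 120 × 22 = 2640.00, centroid at (60.00, 171.00).
ΣA = 8720.00 mm², ΣAX̄ = 523200.00 mm³, ΣAȲ = 937840.00 mm³.
X̄ = 523200.00/8720.00 = 60.00 mm; Ȳ = 937840.00/8720.00 = 107.55 mm.

X̄ = 60.00 mm, Ȳ = 107.55 mm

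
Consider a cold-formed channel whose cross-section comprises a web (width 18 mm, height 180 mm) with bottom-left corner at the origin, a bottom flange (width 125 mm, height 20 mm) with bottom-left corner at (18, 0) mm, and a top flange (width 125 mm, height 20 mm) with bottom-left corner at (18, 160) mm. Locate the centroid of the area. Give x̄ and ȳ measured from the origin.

x̄ = 52.39 mm, ȳ = 90.00 mm

web: A = 18 × 180 = 3240.00, centroid at (9.00, 90.00).
bottom flange: A = 125 × 20 = 2500.00, centroid at (80.50, 10.00).
top flange: A = 125 × 20 = 2500.00, centroid at (80.50, 170.00).
ΣA = 8240.00 mm², ΣAx̄ = 431660.00 mm³, ΣAȳ = 741600.00 mm³.
x̄ = 431660.00/8240.00 = 52.39 mm; ȳ = 741600.00/8240.00 = 90.00 mm.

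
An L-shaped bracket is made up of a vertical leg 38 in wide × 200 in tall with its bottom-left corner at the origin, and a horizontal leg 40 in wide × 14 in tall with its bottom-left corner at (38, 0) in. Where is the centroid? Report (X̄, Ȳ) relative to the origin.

Part | A | x̄ᵢ | ȳᵢ | A·x̄ᵢ | A·ȳᵢ
vertical leg | 7600.00 | 19.00 | 100.00 | 144400.00 | 760000.00
horizontal leg | 560.00 | 58.00 | 7.00 | 32480.00 | 3920.00
Σ | 8160.00 |  |  | 176880.00 | 763920.00
X̄ = 176880.00 / 8160.00 = 21.68 in
Ȳ = 763920.00 / 8160.00 = 93.62 in

X̄ = 21.68 in, Ȳ = 93.62 in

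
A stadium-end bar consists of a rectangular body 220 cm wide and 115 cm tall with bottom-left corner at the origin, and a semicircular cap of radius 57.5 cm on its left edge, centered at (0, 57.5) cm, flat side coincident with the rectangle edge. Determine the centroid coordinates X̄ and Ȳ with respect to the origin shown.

Part | A | x̄ᵢ | ȳᵢ | A·x̄ᵢ | A·ȳᵢ
rectangular body | 25300.00 | 110.00 | 57.50 | 2783000.00 | 1454750.00
semicircular end | 5193.45 | -24.40 | 57.50 | -126739.58 | 298623.11
Σ | 30493.45 |  |  | 2656260.42 | 1753373.11
X̄ = 2656260.42 / 30493.45 = 87.11 cm
Ȳ = 1753373.11 / 30493.45 = 57.50 cm

X̄ = 87.11 cm, Ȳ = 57.50 cm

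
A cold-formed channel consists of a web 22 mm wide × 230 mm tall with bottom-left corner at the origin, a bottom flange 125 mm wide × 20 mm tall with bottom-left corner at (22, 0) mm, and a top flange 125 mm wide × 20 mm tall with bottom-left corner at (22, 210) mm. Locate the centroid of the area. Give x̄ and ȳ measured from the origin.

x̄ = 47.53 mm, ȳ = 115.00 mm

Part | A | x̄ᵢ | ȳᵢ | A·x̄ᵢ | A·ȳᵢ
web | 5060.00 | 11.00 | 115.00 | 55660.00 | 581900.00
bottom flange | 2500.00 | 84.50 | 10.00 | 211250.00 | 25000.00
top flange | 2500.00 | 84.50 | 220.00 | 211250.00 | 550000.00
Σ | 10060.00 |  |  | 478160.00 | 1156900.00
x̄ = 478160.00 / 10060.00 = 47.53 mm
ȳ = 1156900.00 / 10060.00 = 115.00 mm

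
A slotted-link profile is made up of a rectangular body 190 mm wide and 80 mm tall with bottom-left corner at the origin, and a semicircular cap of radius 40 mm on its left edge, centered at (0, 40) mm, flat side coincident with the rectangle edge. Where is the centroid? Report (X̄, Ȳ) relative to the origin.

X̄ = 79.11 mm, Ȳ = 40.00 mm

rectangular body: A = 190 × 80 = 15200.00, centroid at (95.00, 40.00).
semicircular end: A = ½π·40² = 2513.27, centroid at (-16.98, 40.00).
ΣA = 17713.27 mm²
ΣAX̄ = (15200.00)(95.00) + (2513.27)(-16.98) = 1401333.33 mm³
ΣAȲ = (15200.00)(40.00) + (2513.27)(40.00) = 708530.96 mm³
X̄ = 1401333.33 / 17713.27 = 79.11 mm
Ȳ = 708530.96 / 17713.27 = 40.00 mm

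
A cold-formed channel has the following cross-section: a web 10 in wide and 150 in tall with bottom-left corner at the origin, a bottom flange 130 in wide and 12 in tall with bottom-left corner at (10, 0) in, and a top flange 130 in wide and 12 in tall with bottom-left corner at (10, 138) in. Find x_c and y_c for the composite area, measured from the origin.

x_c = 52.27 in, y_c = 75.00 in

Part | A | x̄ᵢ | ȳᵢ | A·x̄ᵢ | A·ȳᵢ
web | 1500.00 | 5.00 | 75.00 | 7500.00 | 112500.00
bottom flange | 1560.00 | 75.00 | 6.00 | 117000.00 | 9360.00
top flange | 1560.00 | 75.00 | 144.00 | 117000.00 | 224640.00
Σ | 4620.00 |  |  | 241500.00 | 346500.00
x_c = 241500.00 / 4620.00 = 52.27 in
y_c = 346500.00 / 4620.00 = 75.00 in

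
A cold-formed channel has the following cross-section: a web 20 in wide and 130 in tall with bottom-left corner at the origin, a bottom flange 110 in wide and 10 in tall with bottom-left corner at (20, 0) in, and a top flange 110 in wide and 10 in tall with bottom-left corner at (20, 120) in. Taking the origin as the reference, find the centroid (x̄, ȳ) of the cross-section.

x̄ = 39.79 in, ȳ = 65.00 in

web: A = 20 × 130 = 2600.00, centroid at (10.00, 65.00).
bottom flange: A = 110 × 10 = 1100.00, centroid at (75.00, 5.00).
top flange: A = 110 × 10 = 1100.00, centroid at (75.00, 125.00).
ΣA = 4800.00 in²
ΣAx̄ = (2600.00)(10.00) + (1100.00)(75.00) + (1100.00)(75.00) = 191000.00 in³
ΣAȳ = (2600.00)(65.00) + (1100.00)(5.00) + (1100.00)(125.00) = 312000.00 in³
x̄ = 191000.00 / 4800.00 = 39.79 in
ȳ = 312000.00 / 4800.00 = 65.00 in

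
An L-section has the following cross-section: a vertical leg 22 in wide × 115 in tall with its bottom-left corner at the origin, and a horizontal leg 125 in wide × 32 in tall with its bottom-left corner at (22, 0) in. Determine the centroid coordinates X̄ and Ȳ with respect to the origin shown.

vertical leg: A = 22 × 115 = 2530.00, centroid at (11.00, 57.50).
horizontal leg: A = 125 × 32 = 4000.00, centroid at (84.50, 16.00).
ΣA = 6530.00 in²
ΣAX̄ = (2530.00)(11.00) + (4000.00)(84.50) = 365830.00 in³
ΣAȲ = (2530.00)(57.50) + (4000.00)(16.00) = 209475.00 in³
X̄ = 365830.00 / 6530.00 = 56.02 in
Ȳ = 209475.00 / 6530.00 = 32.08 in

X̄ = 56.02 in, Ȳ = 32.08 in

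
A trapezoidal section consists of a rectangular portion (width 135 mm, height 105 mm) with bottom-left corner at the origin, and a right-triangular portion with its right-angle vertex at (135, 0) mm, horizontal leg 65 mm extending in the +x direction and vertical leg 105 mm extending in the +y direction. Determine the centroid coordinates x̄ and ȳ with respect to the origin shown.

x̄ = 84.80 mm, ȳ = 49.10 mm

rectangular portion: A = 135 × 105 = 14175.00, centroid at (67.50, 52.50).
triangular portion: A = ½·65·105 = 3412.50, centroid at (156.67, 35.00).
ΣA = 17587.50 mm², ΣAx̄ = 1491437.50 mm³, ΣAȳ = 863625.00 mm³.
x̄ = 1491437.50/17587.50 = 84.80 mm; ȳ = 863625.00/17587.50 = 49.10 mm.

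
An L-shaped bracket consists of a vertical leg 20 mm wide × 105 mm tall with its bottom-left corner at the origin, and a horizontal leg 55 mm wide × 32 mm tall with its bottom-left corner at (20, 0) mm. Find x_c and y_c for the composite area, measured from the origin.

Part | A | x̄ᵢ | ȳᵢ | A·x̄ᵢ | A·ȳᵢ
vertical leg | 2100.00 | 10.00 | 52.50 | 21000.00 | 110250.00
horizontal leg | 1760.00 | 47.50 | 16.00 | 83600.00 | 28160.00
Σ | 3860.00 |  |  | 104600.00 | 138410.00
x_c = 104600.00 / 3860.00 = 27.10 mm
y_c = 138410.00 / 3860.00 = 35.86 mm

x_c = 27.10 mm, y_c = 35.86 mm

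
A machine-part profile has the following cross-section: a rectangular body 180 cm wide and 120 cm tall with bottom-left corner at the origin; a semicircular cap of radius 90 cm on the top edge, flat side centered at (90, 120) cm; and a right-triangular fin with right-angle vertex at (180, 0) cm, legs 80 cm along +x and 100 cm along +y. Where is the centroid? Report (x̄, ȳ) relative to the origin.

Part | A | x̄ᵢ | ȳᵢ | A·x̄ᵢ | A·ȳᵢ
rectangular body | 21600.00 | 90.00 | 60.00 | 1944000.00 | 1296000.00
semicircular top | 12723.45 | 90.00 | 158.20 | 1145110.52 | 2012814.03
triangular fin | 4000.00 | 206.67 | 33.33 | 826666.67 | 133333.33
Σ | 38323.45 |  |  | 3915777.19 | 3442147.36
x̄ = 3915777.19 / 38323.45 = 102.18 cm
ȳ = 3442147.36 / 38323.45 = 89.82 cm

x̄ = 102.18 cm, ȳ = 89.82 cm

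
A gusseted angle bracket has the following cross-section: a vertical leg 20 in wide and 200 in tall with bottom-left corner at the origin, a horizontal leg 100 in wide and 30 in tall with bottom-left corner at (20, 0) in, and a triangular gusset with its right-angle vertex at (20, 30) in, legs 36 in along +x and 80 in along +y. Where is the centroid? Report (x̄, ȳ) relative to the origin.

Part | A | x̄ᵢ | ȳᵢ | A·x̄ᵢ | A·ȳᵢ
vertical leg | 4000.00 | 10.00 | 100.00 | 40000.00 | 400000.00
horizontal leg | 3000.00 | 70.00 | 15.00 | 210000.00 | 45000.00
gusset | 1440.00 | 32.00 | 56.67 | 46080.00 | 81600.00
Σ | 8440.00 |  |  | 296080.00 | 526600.00
x̄ = 296080.00 / 8440.00 = 35.08 in
ȳ = 526600.00 / 8440.00 = 62.39 in

x̄ = 35.08 in, ȳ = 62.39 in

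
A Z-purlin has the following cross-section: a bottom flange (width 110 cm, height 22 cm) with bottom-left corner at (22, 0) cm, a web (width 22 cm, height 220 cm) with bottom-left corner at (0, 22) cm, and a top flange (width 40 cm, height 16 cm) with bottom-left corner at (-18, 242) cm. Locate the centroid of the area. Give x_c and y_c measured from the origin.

x_c = 30.49 cm, y_c = 104.49 cm

bottom flange: A = 110 × 22 = 2420.00, centroid at (77.00, 11.00).
web: A = 22 × 220 = 4840.00, centroid at (11.00, 132.00).
top flange: A = 40 × 16 = 640.00, centroid at (2.00, 250.00).
ΣA = 7900.00 cm²
ΣAx_c = (2420.00)(77.00) + (4840.00)(11.00) + (640.00)(2.00) = 240860.00 cm³
ΣAy_c = (2420.00)(11.00) + (4840.00)(132.00) + (640.00)(250.00) = 825500.00 cm³
x_c = 240860.00 / 7900.00 = 30.49 cm
y_c = 825500.00 / 7900.00 = 104.49 cm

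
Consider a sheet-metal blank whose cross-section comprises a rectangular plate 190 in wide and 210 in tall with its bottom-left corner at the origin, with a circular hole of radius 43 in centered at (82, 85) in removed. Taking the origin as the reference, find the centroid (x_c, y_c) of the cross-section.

x_c = 97.22 in, y_c = 108.41 in

Part | A | x̄ᵢ | ȳᵢ | A·x̄ᵢ | A·ȳᵢ
plate | 39900.00 | 95.00 | 105.00 | 3790500.00 | 4189500.00
hole | -5808.80 | 82.00 | 85.00 | -476321.99 | -493748.41
Σ | 34091.20 |  |  | 3314178.01 | 3695751.59
x_c = 3314178.01 / 34091.20 = 97.22 in
y_c = 3695751.59 / 34091.20 = 108.41 in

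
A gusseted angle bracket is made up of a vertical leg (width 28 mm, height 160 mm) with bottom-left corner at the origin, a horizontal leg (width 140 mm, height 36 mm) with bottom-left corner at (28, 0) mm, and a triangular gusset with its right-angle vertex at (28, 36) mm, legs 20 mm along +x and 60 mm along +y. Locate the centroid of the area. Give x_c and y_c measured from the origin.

x_c = 57.06 mm, y_c = 47.70 mm

vertical leg: A = 28 × 160 = 4480.00, centroid at (14.00, 80.00).
horizontal leg: A = 140 × 36 = 5040.00, centroid at (98.00, 18.00).
gusset: A = ½·20·60 = 600.00, centroid at (34.67, 56.00).
ΣA = 10120.00 mm²
ΣAx_c = (4480.00)(14.00) + (5040.00)(98.00) + (600.00)(34.67) = 577440.00 mm³
ΣAy_c = (4480.00)(80.00) + (5040.00)(18.00) + (600.00)(56.00) = 482720.00 mm³
x_c = 577440.00 / 10120.00 = 57.06 mm
y_c = 482720.00 / 10120.00 = 47.70 mm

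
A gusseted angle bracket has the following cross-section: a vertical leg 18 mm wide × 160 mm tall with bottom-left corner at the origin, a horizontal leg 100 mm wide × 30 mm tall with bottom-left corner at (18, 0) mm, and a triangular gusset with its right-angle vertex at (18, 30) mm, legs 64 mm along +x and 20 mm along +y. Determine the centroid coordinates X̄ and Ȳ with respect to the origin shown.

X̄ = 39.12 mm, Ȳ = 45.84 mm

Part | A | x̄ᵢ | ȳᵢ | A·x̄ᵢ | A·ȳᵢ
vertical leg | 2880.00 | 9.00 | 80.00 | 25920.00 | 230400.00
horizontal leg | 3000.00 | 68.00 | 15.00 | 204000.00 | 45000.00
gusset | 640.00 | 39.33 | 36.67 | 25173.33 | 23466.67
Σ | 6520.00 |  |  | 255093.33 | 298866.67
X̄ = 255093.33 / 6520.00 = 39.12 mm
Ȳ = 298866.67 / 6520.00 = 45.84 mm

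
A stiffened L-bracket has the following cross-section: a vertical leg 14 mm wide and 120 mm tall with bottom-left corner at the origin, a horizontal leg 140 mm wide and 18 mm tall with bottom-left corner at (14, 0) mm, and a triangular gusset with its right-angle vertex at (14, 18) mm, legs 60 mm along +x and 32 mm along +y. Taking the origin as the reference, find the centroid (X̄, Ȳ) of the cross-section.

X̄ = 49.63 mm, Ȳ = 29.26 mm

vertical leg: A = 14 × 120 = 1680.00, centroid at (7.00, 60.00).
horizontal leg: A = 140 × 18 = 2520.00, centroid at (84.00, 9.00).
gusset: A = ½·60·32 = 960.00, centroid at (34.00, 28.67).
ΣA = 5160.00 mm²
ΣAX̄ = (1680.00)(7.00) + (2520.00)(84.00) + (960.00)(34.00) = 256080.00 mm³
ΣAȲ = (1680.00)(60.00) + (2520.00)(9.00) + (960.00)(28.67) = 151000.00 mm³
X̄ = 256080.00 / 5160.00 = 49.63 mm
Ȳ = 151000.00 / 5160.00 = 29.26 mm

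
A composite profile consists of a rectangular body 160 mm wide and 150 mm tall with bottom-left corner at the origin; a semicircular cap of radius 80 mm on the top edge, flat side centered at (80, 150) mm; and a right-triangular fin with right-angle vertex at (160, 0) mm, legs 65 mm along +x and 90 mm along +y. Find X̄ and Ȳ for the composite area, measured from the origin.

rectangular body: A = 160 × 150 = 24000.00, centroid at (80.00, 75.00).
semicircular top: A = ½π·80² = 10053.10, centroid at (80.00, 183.95).
triangular fin: A = ½·65·90 = 2925.00, centroid at (181.67, 30.00).
ΣA = 36978.10 mm², ΣAX̄ = 3255622.72 mm³, ΣAȲ = 3737047.81 mm³.
X̄ = 3255622.72/36978.10 = 88.04 mm; Ȳ = 3737047.81/36978.10 = 101.06 mm.

X̄ = 88.04 mm, Ȳ = 101.06 mm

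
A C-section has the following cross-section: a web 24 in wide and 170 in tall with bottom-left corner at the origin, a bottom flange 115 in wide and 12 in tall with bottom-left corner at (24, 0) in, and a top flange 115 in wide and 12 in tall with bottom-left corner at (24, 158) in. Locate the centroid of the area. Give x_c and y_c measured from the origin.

Part | A | x̄ᵢ | ȳᵢ | A·x̄ᵢ | A·ȳᵢ
web | 4080.00 | 12.00 | 85.00 | 48960.00 | 346800.00
bottom flange | 1380.00 | 81.50 | 6.00 | 112470.00 | 8280.00
top flange | 1380.00 | 81.50 | 164.00 | 112470.00 | 226320.00
Σ | 6840.00 |  |  | 273900.00 | 581400.00
x_c = 273900.00 / 6840.00 = 40.04 in
y_c = 581400.00 / 6840.00 = 85.00 in

x_c = 40.04 in, y_c = 85.00 in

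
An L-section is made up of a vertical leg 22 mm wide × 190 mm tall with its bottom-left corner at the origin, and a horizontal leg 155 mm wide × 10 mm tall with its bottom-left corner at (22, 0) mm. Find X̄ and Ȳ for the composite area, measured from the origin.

X̄ = 34.94 mm, Ȳ = 70.65 mm

Part | A | x̄ᵢ | ȳᵢ | A·x̄ᵢ | A·ȳᵢ
vertical leg | 4180.00 | 11.00 | 95.00 | 45980.00 | 397100.00
horizontal leg | 1550.00 | 99.50 | 5.00 | 154225.00 | 7750.00
Σ | 5730.00 |  |  | 200205.00 | 404850.00
X̄ = 200205.00 / 5730.00 = 34.94 mm
Ȳ = 404850.00 / 5730.00 = 70.65 mm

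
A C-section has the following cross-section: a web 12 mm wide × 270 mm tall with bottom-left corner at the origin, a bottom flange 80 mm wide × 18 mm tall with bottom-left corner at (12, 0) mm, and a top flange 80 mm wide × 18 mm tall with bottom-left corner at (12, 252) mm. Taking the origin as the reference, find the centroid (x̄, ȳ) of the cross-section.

web: A = 12 × 270 = 3240.00, centroid at (6.00, 135.00).
bottom flange: A = 80 × 18 = 1440.00, centroid at (52.00, 9.00).
top flange: A = 80 × 18 = 1440.00, centroid at (52.00, 261.00).
ΣA = 6120.00 mm², ΣAx̄ = 169200.00 mm³, ΣAȳ = 826200.00 mm³.
x̄ = 169200.00/6120.00 = 27.65 mm; ȳ = 826200.00/6120.00 = 135.00 mm.

x̄ = 27.65 mm, ȳ = 135.00 mm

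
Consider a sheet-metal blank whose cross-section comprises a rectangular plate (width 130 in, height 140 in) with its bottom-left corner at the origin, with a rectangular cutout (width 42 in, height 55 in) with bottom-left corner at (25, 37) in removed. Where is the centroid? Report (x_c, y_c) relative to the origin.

plate: A = 130 × 140 = 18200.00, centroid at (65.00, 70.00).
hole: A = −(42 × 55) = -2310.00, centroid at (46.00, 64.50).
ΣA = 15890.00 in²
ΣAx_c = (18200.00)(65.00) + (-2310.00)(46.00) = 1076740.00 in³
ΣAy_c = (18200.00)(70.00) + (-2310.00)(64.50) = 1125005.00 in³
x_c = 1076740.00 / 15890.00 = 67.76 in
y_c = 1125005.00 / 15890.00 = 70.80 in

x_c = 67.76 in, y_c = 70.80 in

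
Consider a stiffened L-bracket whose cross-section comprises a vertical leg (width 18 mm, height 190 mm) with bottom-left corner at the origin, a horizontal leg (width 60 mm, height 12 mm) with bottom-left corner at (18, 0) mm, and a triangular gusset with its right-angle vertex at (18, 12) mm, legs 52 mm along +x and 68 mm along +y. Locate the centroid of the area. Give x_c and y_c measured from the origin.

x_c = 21.63 mm, y_c = 66.10 mm

Part | A | x̄ᵢ | ȳᵢ | A·x̄ᵢ | A·ȳᵢ
vertical leg | 3420.00 | 9.00 | 95.00 | 30780.00 | 324900.00
horizontal leg | 720.00 | 48.00 | 6.00 | 34560.00 | 4320.00
gusset | 1768.00 | 35.33 | 34.67 | 62469.33 | 61290.67
Σ | 5908.00 |  |  | 127809.33 | 390510.67
x_c = 127809.33 / 5908.00 = 21.63 mm
y_c = 390510.67 / 5908.00 = 66.10 mm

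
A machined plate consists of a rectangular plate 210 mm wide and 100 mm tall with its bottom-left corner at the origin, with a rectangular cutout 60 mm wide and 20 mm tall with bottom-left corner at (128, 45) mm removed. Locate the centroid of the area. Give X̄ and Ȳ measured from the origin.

plate: A = 210 × 100 = 21000.00, centroid at (105.00, 50.00).
hole: A = −(60 × 20) = -1200.00, centroid at (158.00, 55.00).
ΣA = 19800.00 mm², ΣAX̄ = 2015400.00 mm³, ΣAȲ = 984000.00 mm³.
X̄ = 2015400.00/19800.00 = 101.79 mm; Ȳ = 984000.00/19800.00 = 49.70 mm.

X̄ = 101.79 mm, Ȳ = 49.70 mm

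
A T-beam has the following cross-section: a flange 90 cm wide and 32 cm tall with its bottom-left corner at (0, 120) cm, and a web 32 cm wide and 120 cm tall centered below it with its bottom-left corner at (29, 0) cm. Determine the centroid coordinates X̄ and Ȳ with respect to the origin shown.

web: A = 32 × 120 = 3840.00, centroid at (45.00, 60.00).
flange: A = 90 × 32 = 2880.00, centroid at (45.00, 136.00).
ΣA = 6720.00 cm²
ΣAX̄ = (3840.00)(45.00) + (2880.00)(45.00) = 302400.00 cm³
ΣAȲ = (3840.00)(60.00) + (2880.00)(136.00) = 622080.00 cm³
X̄ = 302400.00 / 6720.00 = 45.00 cm
Ȳ = 622080.00 / 6720.00 = 92.57 cm

X̄ = 45.00 cm, Ȳ = 92.57 cm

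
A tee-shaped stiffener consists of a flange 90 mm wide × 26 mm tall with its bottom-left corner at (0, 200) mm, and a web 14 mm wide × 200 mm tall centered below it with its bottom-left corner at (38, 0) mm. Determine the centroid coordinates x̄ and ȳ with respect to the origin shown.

web: A = 14 × 200 = 2800.00, centroid at (45.00, 100.00).
flange: A = 90 × 26 = 2340.00, centroid at (45.00, 213.00).
ΣA = 5140.00 mm², ΣAx̄ = 231300.00 mm³, ΣAȳ = 778420.00 mm³.
x̄ = 231300.00/5140.00 = 45.00 mm; ȳ = 778420.00/5140.00 = 151.44 mm.

x̄ = 45.00 mm, ȳ = 151.44 mm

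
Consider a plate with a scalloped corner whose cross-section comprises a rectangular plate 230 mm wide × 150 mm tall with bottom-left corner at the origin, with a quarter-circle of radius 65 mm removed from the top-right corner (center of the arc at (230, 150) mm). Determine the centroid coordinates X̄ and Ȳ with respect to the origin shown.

X̄ = 105.70 mm, Ȳ = 69.95 mm

plate: A = 230 × 150 = 34500.00, centroid at (115.00, 75.00).
removed quarter-circle: A = −¼π·65² = -3318.31, centroid at (202.41, 122.41).
ΣA = 31181.69 mm², ΣAX̄ = 3295831.00 mm³, ΣAȲ = 2181295.58 mm³.
X̄ = 3295831.00/31181.69 = 105.70 mm; Ȳ = 2181295.58/31181.69 = 69.95 mm.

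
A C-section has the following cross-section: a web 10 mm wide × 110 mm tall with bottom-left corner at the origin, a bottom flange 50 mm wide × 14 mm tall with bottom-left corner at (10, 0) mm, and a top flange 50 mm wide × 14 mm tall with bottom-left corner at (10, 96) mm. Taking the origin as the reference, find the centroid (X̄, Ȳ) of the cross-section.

web: A = 10 × 110 = 1100.00, centroid at (5.00, 55.00).
bottom flange: A = 50 × 14 = 700.00, centroid at (35.00, 7.00).
top flange: A = 50 × 14 = 700.00, centroid at (35.00, 103.00).
ΣA = 2500.00 mm², ΣAX̄ = 54500.00 mm³, ΣAȲ = 137500.00 mm³.
X̄ = 54500.00/2500.00 = 21.80 mm; Ȳ = 137500.00/2500.00 = 55.00 mm.

X̄ = 21.80 mm, Ȳ = 55.00 mm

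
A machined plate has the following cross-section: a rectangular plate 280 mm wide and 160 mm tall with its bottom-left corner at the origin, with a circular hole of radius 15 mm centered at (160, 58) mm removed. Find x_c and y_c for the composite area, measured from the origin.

Part | A | x̄ᵢ | ȳᵢ | A·x̄ᵢ | A·ȳᵢ
plate | 44800.00 | 140.00 | 80.00 | 6272000.00 | 3584000.00
hole | -706.86 | 160.00 | 58.00 | -113097.34 | -40997.78
Σ | 44093.14 |  |  | 6158902.66 | 3543002.22
x_c = 6158902.66 / 44093.14 = 139.68 mm
y_c = 3543002.22 / 44093.14 = 80.35 mm

x_c = 139.68 mm, y_c = 80.35 mm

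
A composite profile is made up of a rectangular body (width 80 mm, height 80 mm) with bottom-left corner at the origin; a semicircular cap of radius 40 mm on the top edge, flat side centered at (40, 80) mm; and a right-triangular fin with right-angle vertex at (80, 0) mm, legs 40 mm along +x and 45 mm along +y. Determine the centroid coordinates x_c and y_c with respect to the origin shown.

rectangular body: A = 80 × 80 = 6400.00, centroid at (40.00, 40.00).
semicircular top: A = ½π·40² = 2513.27, centroid at (40.00, 96.98).
triangular fin: A = ½·40·45 = 900.00, centroid at (93.33, 15.00).
ΣA = 9813.27 mm²
ΣAx_c = (6400.00)(40.00) + (2513.27)(40.00) + (900.00)(93.33) = 440530.96 mm³
ΣAy_c = (6400.00)(40.00) + (2513.27)(96.98) + (900.00)(15.00) = 513228.60 mm³
x_c = 440530.96 / 9813.27 = 44.89 mm
y_c = 513228.60 / 9813.27 = 52.30 mm

x_c = 44.89 mm, y_c = 52.30 mm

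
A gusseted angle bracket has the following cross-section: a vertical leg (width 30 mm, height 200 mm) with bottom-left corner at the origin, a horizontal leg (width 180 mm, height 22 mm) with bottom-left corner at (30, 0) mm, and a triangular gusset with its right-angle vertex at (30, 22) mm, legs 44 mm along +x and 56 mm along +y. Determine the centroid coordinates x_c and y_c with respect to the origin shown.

Part | A | x̄ᵢ | ȳᵢ | A·x̄ᵢ | A·ȳᵢ
vertical leg | 6000.00 | 15.00 | 100.00 | 90000.00 | 600000.00
horizontal leg | 3960.00 | 120.00 | 11.00 | 475200.00 | 43560.00
gusset | 1232.00 | 44.67 | 40.67 | 55029.33 | 50101.33
Σ | 11192.00 |  |  | 620229.33 | 693661.33
x_c = 620229.33 / 11192.00 = 55.42 mm
y_c = 693661.33 / 11192.00 = 61.98 mm

x_c = 55.42 mm, y_c = 61.98 mm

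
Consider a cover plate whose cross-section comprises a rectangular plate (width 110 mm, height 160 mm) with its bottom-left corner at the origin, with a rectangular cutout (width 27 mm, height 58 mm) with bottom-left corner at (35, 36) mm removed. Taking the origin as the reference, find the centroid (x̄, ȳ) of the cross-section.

plate: A = 110 × 160 = 17600.00, centroid at (55.00, 80.00).
hole: A = −(27 × 58) = -1566.00, centroid at (48.50, 65.00).
ΣA = 16034.00 mm²
ΣAx̄ = (17600.00)(55.00) + (-1566.00)(48.50) = 892049.00 mm³
ΣAȳ = (17600.00)(80.00) + (-1566.00)(65.00) = 1306210.00 mm³
x̄ = 892049.00 / 16034.00 = 55.63 mm
ȳ = 1306210.00 / 16034.00 = 81.47 mm

x̄ = 55.63 mm, ȳ = 81.47 mm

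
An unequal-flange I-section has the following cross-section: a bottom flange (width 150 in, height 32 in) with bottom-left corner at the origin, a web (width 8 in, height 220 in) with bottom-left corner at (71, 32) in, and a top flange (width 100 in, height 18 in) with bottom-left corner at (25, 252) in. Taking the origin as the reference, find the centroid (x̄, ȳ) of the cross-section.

bottom flange: A = 150 × 32 = 4800.00, centroid at (75.00, 16.00).
web: A = 8 × 220 = 1760.00, centroid at (75.00, 142.00).
top flange: A = 100 × 18 = 1800.00, centroid at (75.00, 261.00).
ΣA = 8360.00 in²
ΣAx̄ = (4800.00)(75.00) + (1760.00)(75.00) + (1800.00)(75.00) = 627000.00 in³
ΣAȳ = (4800.00)(16.00) + (1760.00)(142.00) + (1800.00)(261.00) = 796520.00 in³
x̄ = 627000.00 / 8360.00 = 75.00 in
ȳ = 796520.00 / 8360.00 = 95.28 in

x̄ = 75.00 in, ȳ = 95.28 in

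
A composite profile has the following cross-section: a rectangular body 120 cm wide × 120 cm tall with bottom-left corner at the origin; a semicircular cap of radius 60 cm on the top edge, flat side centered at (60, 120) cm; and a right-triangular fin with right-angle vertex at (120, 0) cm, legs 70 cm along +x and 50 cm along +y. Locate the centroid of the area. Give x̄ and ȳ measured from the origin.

x̄ = 66.69 cm, ȳ = 78.69 cm

rectangular body: A = 120 × 120 = 14400.00, centroid at (60.00, 60.00).
semicircular top: A = ½π·60² = 5654.87, centroid at (60.00, 145.46).
triangular fin: A = ½·70·50 = 1750.00, centroid at (143.33, 16.67).
ΣA = 21804.87 cm², ΣAx̄ = 1454125.34 cm³, ΣAȳ = 1715750.68 cm³.
x̄ = 1454125.34/21804.87 = 66.69 cm; ȳ = 1715750.68/21804.87 = 78.69 cm.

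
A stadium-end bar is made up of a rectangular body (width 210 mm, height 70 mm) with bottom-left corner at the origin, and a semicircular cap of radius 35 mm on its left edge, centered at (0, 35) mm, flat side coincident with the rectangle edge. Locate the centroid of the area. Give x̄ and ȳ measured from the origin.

rectangular body: A = 210 × 70 = 14700.00, centroid at (105.00, 35.00).
semicircular end: A = ½π·35² = 1924.23, centroid at (-14.85, 35.00).
ΣA = 16624.23 mm²
ΣAx̄ = (14700.00)(105.00) + (1924.23)(-14.85) = 1514916.67 mm³
ΣAȳ = (14700.00)(35.00) + (1924.23)(35.00) = 581847.89 mm³
x̄ = 1514916.67 / 16624.23 = 91.13 mm
ȳ = 581847.89 / 16624.23 = 35.00 mm

x̄ = 91.13 mm, ȳ = 35.00 mm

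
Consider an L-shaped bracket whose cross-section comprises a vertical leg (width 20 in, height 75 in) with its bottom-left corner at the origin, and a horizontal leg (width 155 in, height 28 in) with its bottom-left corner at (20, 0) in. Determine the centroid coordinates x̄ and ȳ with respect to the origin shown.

x̄ = 75.03 in, ȳ = 20.04 in

vertical leg: A = 20 × 75 = 1500.00, centroid at (10.00, 37.50).
horizontal leg: A = 155 × 28 = 4340.00, centroid at (97.50, 14.00).
ΣA = 5840.00 in²
ΣAx̄ = (1500.00)(10.00) + (4340.00)(97.50) = 438150.00 in³
ΣAȳ = (1500.00)(37.50) + (4340.00)(14.00) = 117010.00 in³
x̄ = 438150.00 / 5840.00 = 75.03 in
ȳ = 117010.00 / 5840.00 = 20.04 in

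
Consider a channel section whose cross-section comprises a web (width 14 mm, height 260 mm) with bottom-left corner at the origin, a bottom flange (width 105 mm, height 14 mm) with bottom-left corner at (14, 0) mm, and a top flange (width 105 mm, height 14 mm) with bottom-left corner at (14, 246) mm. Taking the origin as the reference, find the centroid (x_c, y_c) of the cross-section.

x_c = 33.59 mm, y_c = 130.00 mm

web: A = 14 × 260 = 3640.00, centroid at (7.00, 130.00).
bottom flange: A = 105 × 14 = 1470.00, centroid at (66.50, 7.00).
top flange: A = 105 × 14 = 1470.00, centroid at (66.50, 253.00).
ΣA = 6580.00 mm²
ΣAx_c = (3640.00)(7.00) + (1470.00)(66.50) + (1470.00)(66.50) = 220990.00 mm³
ΣAy_c = (3640.00)(130.00) + (1470.00)(7.00) + (1470.00)(253.00) = 855400.00 mm³
x_c = 220990.00 / 6580.00 = 33.59 mm
y_c = 855400.00 / 6580.00 = 130.00 mm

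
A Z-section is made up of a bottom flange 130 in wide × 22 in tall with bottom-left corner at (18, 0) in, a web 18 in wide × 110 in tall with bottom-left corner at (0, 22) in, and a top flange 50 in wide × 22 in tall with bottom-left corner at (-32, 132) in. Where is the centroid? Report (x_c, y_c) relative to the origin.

x_c = 41.67 in, y_c = 57.44 in

Part | A | x̄ᵢ | ȳᵢ | A·x̄ᵢ | A·ȳᵢ
bottom flange | 2860.00 | 83.00 | 11.00 | 237380.00 | 31460.00
web | 1980.00 | 9.00 | 77.00 | 17820.00 | 152460.00
top flange | 1100.00 | -7.00 | 143.00 | -7700.00 | 157300.00
Σ | 5940.00 |  |  | 247500.00 | 341220.00
x_c = 247500.00 / 5940.00 = 41.67 in
y_c = 341220.00 / 5940.00 = 57.44 in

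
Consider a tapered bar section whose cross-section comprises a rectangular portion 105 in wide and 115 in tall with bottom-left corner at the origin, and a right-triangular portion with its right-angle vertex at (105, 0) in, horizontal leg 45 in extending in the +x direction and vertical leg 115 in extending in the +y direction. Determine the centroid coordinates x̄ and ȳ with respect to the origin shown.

x̄ = 64.41 in, ȳ = 54.12 in

rectangular portion: A = 105 × 115 = 12075.00, centroid at (52.50, 57.50).
triangular portion: A = ½·45·115 = 2587.50, centroid at (120.00, 38.33).
ΣA = 14662.50 in², ΣAx̄ = 944437.50 in³, ΣAȳ = 793500.00 in³.
x̄ = 944437.50/14662.50 = 64.41 in; ȳ = 793500.00/14662.50 = 54.12 in.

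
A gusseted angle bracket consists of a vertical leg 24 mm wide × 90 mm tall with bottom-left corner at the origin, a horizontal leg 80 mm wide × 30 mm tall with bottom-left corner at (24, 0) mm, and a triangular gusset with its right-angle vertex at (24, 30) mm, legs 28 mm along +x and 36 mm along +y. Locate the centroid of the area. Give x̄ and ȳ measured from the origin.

Part | A | x̄ᵢ | ȳᵢ | A·x̄ᵢ | A·ȳᵢ
vertical leg | 2160.00 | 12.00 | 45.00 | 25920.00 | 97200.00
horizontal leg | 2400.00 | 64.00 | 15.00 | 153600.00 | 36000.00
gusset | 504.00 | 33.33 | 42.00 | 16800.00 | 21168.00
Σ | 5064.00 |  |  | 196320.00 | 154368.00
x̄ = 196320.00 / 5064.00 = 38.77 mm
ȳ = 154368.00 / 5064.00 = 30.48 mm

x̄ = 38.77 mm, ȳ = 30.48 mm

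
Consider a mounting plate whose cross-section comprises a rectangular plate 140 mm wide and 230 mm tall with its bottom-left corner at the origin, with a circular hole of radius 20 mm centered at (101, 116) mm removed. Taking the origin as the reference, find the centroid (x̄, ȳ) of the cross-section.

x̄ = 68.74 mm, ȳ = 114.96 mm

plate: A = 140 × 230 = 32200.00, centroid at (70.00, 115.00).
hole: A = −π·20² = -1256.64, centroid at (101.00, 116.00).
ΣA = 30943.36 mm², ΣAx̄ = 2127079.66 mm³, ΣAȳ = 3557230.10 mm³.
x̄ = 2127079.66/30943.36 = 68.74 mm; ȳ = 3557230.10/30943.36 = 114.96 mm.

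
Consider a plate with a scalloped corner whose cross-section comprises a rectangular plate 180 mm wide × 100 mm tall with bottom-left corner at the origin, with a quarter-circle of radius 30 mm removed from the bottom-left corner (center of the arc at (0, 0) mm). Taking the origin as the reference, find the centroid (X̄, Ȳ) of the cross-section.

Part | A | x̄ᵢ | ȳᵢ | A·x̄ᵢ | A·ȳᵢ
plate | 18000.00 | 90.00 | 50.00 | 1620000.00 | 900000.00
removed quarter-circle | -706.86 | 12.73 | 12.73 | -9000.00 | -9000.00
Σ | 17293.14 |  |  | 1611000.00 | 891000.00
X̄ = 1611000.00 / 17293.14 = 93.16 mm
Ȳ = 891000.00 / 17293.14 = 51.52 mm

X̄ = 93.16 mm, Ȳ = 51.52 mm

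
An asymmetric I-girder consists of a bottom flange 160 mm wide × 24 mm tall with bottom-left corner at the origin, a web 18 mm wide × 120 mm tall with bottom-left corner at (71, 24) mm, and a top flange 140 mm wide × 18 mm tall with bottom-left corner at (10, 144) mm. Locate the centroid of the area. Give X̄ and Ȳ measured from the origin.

X̄ = 80.00 mm, Ȳ = 71.96 mm

Part | A | x̄ᵢ | ȳᵢ | A·x̄ᵢ | A·ȳᵢ
bottom flange | 3840.00 | 80.00 | 12.00 | 307200.00 | 46080.00
web | 2160.00 | 80.00 | 84.00 | 172800.00 | 181440.00
top flange | 2520.00 | 80.00 | 153.00 | 201600.00 | 385560.00
Σ | 8520.00 |  |  | 681600.00 | 613080.00
X̄ = 681600.00 / 8520.00 = 80.00 mm
Ȳ = 613080.00 / 8520.00 = 71.96 mm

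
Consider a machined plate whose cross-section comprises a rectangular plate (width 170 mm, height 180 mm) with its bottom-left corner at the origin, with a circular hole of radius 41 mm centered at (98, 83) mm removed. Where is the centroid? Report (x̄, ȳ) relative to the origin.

x̄ = 82.29 mm, ȳ = 91.46 mm

plate: A = 170 × 180 = 30600.00, centroid at (85.00, 90.00).
hole: A = −π·41² = -5281.02, centroid at (98.00, 83.00).
ΣA = 25318.98 mm²
ΣAx̄ = (30600.00)(85.00) + (-5281.02)(98.00) = 2083460.31 mm³
ΣAȳ = (30600.00)(90.00) + (-5281.02)(83.00) = 2315675.57 mm³
x̄ = 2083460.31 / 25318.98 = 82.29 mm
ȳ = 2315675.57 / 25318.98 = 91.46 mm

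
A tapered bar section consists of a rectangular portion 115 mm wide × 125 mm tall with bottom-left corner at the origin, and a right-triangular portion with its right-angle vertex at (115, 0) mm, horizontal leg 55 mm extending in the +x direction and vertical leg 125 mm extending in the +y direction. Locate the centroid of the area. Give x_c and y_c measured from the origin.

Part | A | x̄ᵢ | ȳᵢ | A·x̄ᵢ | A·ȳᵢ
rectangular portion | 14375.00 | 57.50 | 62.50 | 826562.50 | 898437.50
triangular portion | 3437.50 | 133.33 | 41.67 | 458333.33 | 143229.17
Σ | 17812.50 |  |  | 1284895.83 | 1041666.67
x_c = 1284895.83 / 17812.50 = 72.13 mm
y_c = 1041666.67 / 17812.50 = 58.48 mm

x_c = 72.13 mm, y_c = 58.48 mm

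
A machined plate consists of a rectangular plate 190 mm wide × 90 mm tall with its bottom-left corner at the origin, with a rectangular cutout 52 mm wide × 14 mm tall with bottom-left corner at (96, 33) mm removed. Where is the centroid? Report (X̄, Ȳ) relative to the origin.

X̄ = 93.80 mm, Ȳ = 45.22 mm

plate: A = 190 × 90 = 17100.00, centroid at (95.00, 45.00).
hole: A = −(52 × 14) = -728.00, centroid at (122.00, 40.00).
ΣA = 16372.00 mm², ΣAX̄ = 1535684.00 mm³, ΣAȲ = 740380.00 mm³.
X̄ = 1535684.00/16372.00 = 93.80 mm; Ȳ = 740380.00/16372.00 = 45.22 mm.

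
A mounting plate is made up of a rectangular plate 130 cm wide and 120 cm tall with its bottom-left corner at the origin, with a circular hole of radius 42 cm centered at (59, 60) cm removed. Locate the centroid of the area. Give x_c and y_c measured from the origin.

Part | A | x̄ᵢ | ȳᵢ | A·x̄ᵢ | A·ȳᵢ
plate | 15600.00 | 65.00 | 60.00 | 1014000.00 | 936000.00
hole | -5541.77 | 59.00 | 60.00 | -326964.40 | -332506.17
Σ | 10058.23 |  |  | 687035.60 | 603493.83
x_c = 687035.60 / 10058.23 = 68.31 cm
y_c = 603493.83 / 10058.23 = 60.00 cm

x_c = 68.31 cm, y_c = 60.00 cm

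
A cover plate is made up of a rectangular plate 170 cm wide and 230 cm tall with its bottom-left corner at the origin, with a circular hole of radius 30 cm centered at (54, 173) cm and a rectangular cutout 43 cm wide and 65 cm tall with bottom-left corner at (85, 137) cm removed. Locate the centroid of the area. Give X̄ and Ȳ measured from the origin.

plate: A = 170 × 230 = 39100.00, centroid at (85.00, 115.00).
hole 1: A = −π·30² = -2827.43, centroid at (54.00, 173.00).
hole 2: A = −(43 × 65) = -2795.00, centroid at (106.50, 169.50).
ΣA = 33477.57 cm²
ΣAX̄ = (39100.00)(85.00) + (-2827.43)(54.00) + (-2795.00)(106.50) = 2873151.10 cm³
ΣAȲ = (39100.00)(115.00) + (-2827.43)(173.00) + (-2795.00)(169.50) = 3533601.52 cm³
X̄ = 2873151.10 / 33477.57 = 85.82 cm
Ȳ = 3533601.52 / 33477.57 = 105.55 cm

X̄ = 85.82 cm, Ȳ = 105.55 cm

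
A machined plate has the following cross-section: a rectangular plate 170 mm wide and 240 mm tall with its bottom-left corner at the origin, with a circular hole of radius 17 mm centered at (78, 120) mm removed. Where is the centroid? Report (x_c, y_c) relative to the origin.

plate: A = 170 × 240 = 40800.00, centroid at (85.00, 120.00).
hole: A = −π·17² = -907.92, centroid at (78.00, 120.00).
ΣA = 39892.08 mm²
ΣAx_c = (40800.00)(85.00) + (-907.92)(78.00) = 3397182.22 mm³
ΣAy_c = (40800.00)(120.00) + (-907.92)(120.00) = 4787049.57 mm³
x_c = 3397182.22 / 39892.08 = 85.16 mm
y_c = 4787049.57 / 39892.08 = 120.00 mm

x_c = 85.16 mm, y_c = 120.00 mm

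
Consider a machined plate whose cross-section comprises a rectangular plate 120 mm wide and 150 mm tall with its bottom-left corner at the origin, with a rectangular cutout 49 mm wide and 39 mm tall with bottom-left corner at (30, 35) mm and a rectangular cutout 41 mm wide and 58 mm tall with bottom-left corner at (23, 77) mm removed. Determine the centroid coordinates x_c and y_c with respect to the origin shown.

x_c = 63.63 mm, y_c = 72.48 mm

plate: A = 120 × 150 = 18000.00, centroid at (60.00, 75.00).
hole 1: A = −(49 × 39) = -1911.00, centroid at (54.50, 54.50).
hole 2: A = −(41 × 58) = -2378.00, centroid at (43.50, 106.00).
ΣA = 13711.00 mm²
ΣAx_c = (18000.00)(60.00) + (-1911.00)(54.50) + (-2378.00)(43.50) = 872407.50 mm³
ΣAy_c = (18000.00)(75.00) + (-1911.00)(54.50) + (-2378.00)(106.00) = 993782.50 mm³
x_c = 872407.50 / 13711.00 = 63.63 mm
y_c = 993782.50 / 13711.00 = 72.48 mm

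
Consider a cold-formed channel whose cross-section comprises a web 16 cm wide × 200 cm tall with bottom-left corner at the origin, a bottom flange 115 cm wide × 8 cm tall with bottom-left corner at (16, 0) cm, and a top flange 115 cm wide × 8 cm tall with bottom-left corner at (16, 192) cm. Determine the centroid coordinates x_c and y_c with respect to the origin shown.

x_c = 31.91 cm, y_c = 100.00 cm

web: A = 16 × 200 = 3200.00, centroid at (8.00, 100.00).
bottom flange: A = 115 × 8 = 920.00, centroid at (73.50, 4.00).
top flange: A = 115 × 8 = 920.00, centroid at (73.50, 196.00).
ΣA = 5040.00 cm²
ΣAx_c = (3200.00)(8.00) + (920.00)(73.50) + (920.00)(73.50) = 160840.00 cm³
ΣAy_c = (3200.00)(100.00) + (920.00)(4.00) + (920.00)(196.00) = 504000.00 cm³
x_c = 160840.00 / 5040.00 = 31.91 cm
y_c = 504000.00 / 5040.00 = 100.00 cm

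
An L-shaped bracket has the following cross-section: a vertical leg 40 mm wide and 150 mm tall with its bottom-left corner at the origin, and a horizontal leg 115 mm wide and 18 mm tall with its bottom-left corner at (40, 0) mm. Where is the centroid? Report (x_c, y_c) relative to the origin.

vertical leg: A = 40 × 150 = 6000.00, centroid at (20.00, 75.00).
horizontal leg: A = 115 × 18 = 2070.00, centroid at (97.50, 9.00).
ΣA = 8070.00 mm², ΣAx_c = 321825.00 mm³, ΣAy_c = 468630.00 mm³.
x_c = 321825.00/8070.00 = 39.88 mm; y_c = 468630.00/8070.00 = 58.07 mm.

x_c = 39.88 mm, y_c = 58.07 mm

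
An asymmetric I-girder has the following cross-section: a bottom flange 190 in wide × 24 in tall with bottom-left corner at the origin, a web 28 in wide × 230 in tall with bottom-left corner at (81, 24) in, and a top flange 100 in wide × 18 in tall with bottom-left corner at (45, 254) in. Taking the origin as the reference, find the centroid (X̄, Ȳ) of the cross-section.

Part | A | x̄ᵢ | ȳᵢ | A·x̄ᵢ | A·ȳᵢ
bottom flange | 4560.00 | 95.00 | 12.00 | 433200.00 | 54720.00
web | 6440.00 | 95.00 | 139.00 | 611800.00 | 895160.00
top flange | 1800.00 | 95.00 | 263.00 | 171000.00 | 473400.00
Σ | 12800.00 |  |  | 1216000.00 | 1423280.00
X̄ = 1216000.00 / 12800.00 = 95.00 in
Ȳ = 1423280.00 / 12800.00 = 111.19 in

X̄ = 95.00 in, Ȳ = 111.19 in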